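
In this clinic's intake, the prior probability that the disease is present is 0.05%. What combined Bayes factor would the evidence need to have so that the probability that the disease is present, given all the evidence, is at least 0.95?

Prior odds = 0.0005/0.9995 = 1/1999.
Target odds = 0.95/0.05 = 19.
Required Bayes factor = 19 ÷ (1/1999) = 37981.

37981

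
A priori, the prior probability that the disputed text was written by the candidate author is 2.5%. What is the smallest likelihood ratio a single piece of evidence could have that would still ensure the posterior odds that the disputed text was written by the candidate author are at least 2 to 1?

78

Prior odds = 0.025/0.975 = 1/39.
Target odds = 2.
Required Bayes factor = 2 ÷ (1/39) = 78.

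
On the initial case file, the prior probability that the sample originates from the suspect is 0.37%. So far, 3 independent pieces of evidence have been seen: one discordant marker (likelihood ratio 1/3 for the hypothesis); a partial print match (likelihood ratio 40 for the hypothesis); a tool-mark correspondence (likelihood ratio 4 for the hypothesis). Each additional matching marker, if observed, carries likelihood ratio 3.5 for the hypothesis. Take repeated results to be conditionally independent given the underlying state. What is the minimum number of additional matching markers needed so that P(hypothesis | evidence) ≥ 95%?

4

Prior odds = 0.0037/0.9963 = 37/9963.
Combined Bayes factor of the evidence already in hand = (1/3) × 40 × 4 = 160/3.
Odds after that evidence = (37/9963) × 160/3 = 5920/29889.
Target odds = 0.95/0.05 = 19.
Need 3.5ⁿ ≥ 19 ÷ (5920/29889) = 567891/5920.
3.5³ = 42.875 falls short of 567891/5920 but 3.5⁴ = 150.0625 reaches it, so n = 4.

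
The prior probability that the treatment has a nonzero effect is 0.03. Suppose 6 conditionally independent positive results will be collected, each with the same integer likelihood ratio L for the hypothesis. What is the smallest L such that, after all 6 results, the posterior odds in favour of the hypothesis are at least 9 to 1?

3

Prior odds = 0.03/0.97 = 3/97.
Target odds = 9.
Need L⁶ ≥ 9 ÷ (3/97) = 291.
2⁶ = 64 < 291 ≤ 729 = 3⁶, so L = 3.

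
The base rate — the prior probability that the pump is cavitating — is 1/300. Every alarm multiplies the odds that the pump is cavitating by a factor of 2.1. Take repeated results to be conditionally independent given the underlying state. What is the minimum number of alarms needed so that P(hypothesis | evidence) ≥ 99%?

Prior odds = (1/300)/(299/300) = 1/299.
Likelihood ratio per alarm = 2.1.
Target posterior odds = 0.99/0.01 = 99.
Need (1/299) × 2.1ⁿ ≥ 99, i.e. 2.1ⁿ ≥ 29601.
2.1¹³ ≈15447.2 falls short of 29601 but 2.1¹⁴ ≈32439.2 reaches it, so n = 14.

14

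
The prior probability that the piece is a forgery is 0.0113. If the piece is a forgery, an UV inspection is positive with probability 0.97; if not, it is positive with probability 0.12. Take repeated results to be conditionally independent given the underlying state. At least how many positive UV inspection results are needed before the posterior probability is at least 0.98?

5

Prior odds: 0.0113 ÷ 0.9887 = 113/9887.
Likelihood ratio of a positive = 0.97/0.12 = 97/12.
Target odds: 0.98 ÷ 0.02 = 49.
Need (113/9887) × (97/12)ⁿ ≥ 49, i.e. (97/12)ⁿ ≥ 484463/113.
(97/12)⁴ = 88529281/20736 falls short of 484463/113 but (97/12)⁵ ≈34510.6 reaches it, so n = 5.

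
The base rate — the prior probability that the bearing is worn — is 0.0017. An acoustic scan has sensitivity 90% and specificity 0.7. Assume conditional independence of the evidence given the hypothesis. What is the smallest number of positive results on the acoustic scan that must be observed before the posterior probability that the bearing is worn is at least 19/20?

Prior odds: 0.0017 ÷ 0.9983 = 17/9983.
False-positive rate = 1 − 0.7 = 0.3; likelihood ratio of a positive = 0.9/0.3 = 3.
Target posterior odds = 0.95/0.05 = 19.
Require 3ⁿ ≥ 19 ÷ (17/9983) = 189677/17.
3⁸ = 6561 falls short of 189677/17 but 3⁹ = 19683 reaches it, so n = 9.

9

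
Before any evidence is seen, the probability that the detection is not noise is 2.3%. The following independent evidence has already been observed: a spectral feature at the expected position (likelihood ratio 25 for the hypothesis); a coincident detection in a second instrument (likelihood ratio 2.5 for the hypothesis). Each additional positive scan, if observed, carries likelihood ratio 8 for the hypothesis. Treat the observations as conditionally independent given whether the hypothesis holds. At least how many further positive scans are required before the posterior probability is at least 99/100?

3

Prior odds = 0.023/0.977 = 23/977.
Combined Bayes factor of the evidence already in hand = 25 × 2.5 = 62.5.
Odds after that evidence = (23/977) × 62.5 = 2875/1954.
Target odds = 0.99/0.01 = 99.
Need 8ⁿ ≥ 99 ÷ (2875/1954) = 193446/2875.
8² = 64 falls short of 193446/2875 but 8³ = 512 reaches it, so n = 3.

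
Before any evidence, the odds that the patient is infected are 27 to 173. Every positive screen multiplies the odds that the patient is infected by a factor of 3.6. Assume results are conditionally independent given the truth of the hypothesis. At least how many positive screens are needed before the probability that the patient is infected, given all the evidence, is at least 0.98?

Prior odds = 27/173.
Likelihood ratio per positive screen = 3.6.
Target posterior odds = 0.98/0.02 = 49.
Require 3.6ⁿ ≥ 49 ÷ (27/173) = 8477/27.
3.6⁴ = 167.9616 falls short of 8477/27 but 3.6⁵ = 604.66176 reaches it, so n = 5.

5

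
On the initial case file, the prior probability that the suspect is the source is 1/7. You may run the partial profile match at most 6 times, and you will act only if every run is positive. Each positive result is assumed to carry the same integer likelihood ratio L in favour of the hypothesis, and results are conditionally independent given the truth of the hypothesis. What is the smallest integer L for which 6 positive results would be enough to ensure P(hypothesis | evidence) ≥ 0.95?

Prior odds = (1/7)/(6/7) = 1/6.
Target odds = 0.95/0.05 = 19.
Need L⁶ ≥ 19 ÷ (1/6) = 114.
2⁶ = 64 < 114 ≤ 729 = 3⁶, so L = 3.

3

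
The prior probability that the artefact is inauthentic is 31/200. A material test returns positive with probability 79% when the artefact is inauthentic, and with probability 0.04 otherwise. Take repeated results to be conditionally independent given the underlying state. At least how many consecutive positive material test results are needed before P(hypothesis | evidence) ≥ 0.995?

3

Prior odds = 0.155/0.845 = 31/169.
Likelihood ratio of a positive result = 0.79/0.04 = 19.75.
Target posterior odds = 0.995/0.005 = 199.
Need (31/169) × 19.75ⁿ ≥ 199, i.e. 19.75ⁿ ≥ 33631/31.
19.75² = 390.0625 falls short of 33631/31 but 19.75³ = 7703.734375 reaches it, so n = 3.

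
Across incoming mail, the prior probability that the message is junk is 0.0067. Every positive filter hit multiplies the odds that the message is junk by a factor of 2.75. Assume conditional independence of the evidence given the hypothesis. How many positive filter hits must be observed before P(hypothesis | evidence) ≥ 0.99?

Prior odds = 0.0067/0.9933 = 67/9933.
Likelihood ratio per positive filter hit = 2.75.
Target posterior odds = 0.99/0.01 = 99.
Require 2.75ⁿ ≥ 99 ÷ (67/9933) = 983367/67.
2.75⁹ ≈8994.86 falls short of 983367/67 but 2.75¹⁰ ≈24735.9 reaches it, so n = 10.

10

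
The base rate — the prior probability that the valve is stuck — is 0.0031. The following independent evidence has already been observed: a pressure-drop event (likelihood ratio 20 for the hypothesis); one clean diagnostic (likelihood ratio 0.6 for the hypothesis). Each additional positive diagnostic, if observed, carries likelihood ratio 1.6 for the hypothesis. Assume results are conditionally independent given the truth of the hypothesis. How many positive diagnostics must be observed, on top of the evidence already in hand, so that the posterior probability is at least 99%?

Prior odds = 0.0031/0.9969 = 31/9969.
Combined Bayes factor of the evidence already in hand = 20 × 0.6 = 12.
Odds after that evidence = (31/9969) × 12 = 124/3323.
Target odds = 0.99/0.01 = 99.
Need 1.6ⁿ ≥ 99 ÷ (124/3323) = 328977/124.
1.6¹⁶ ≈1844.67 falls short of 328977/124 but 1.6¹⁷ ≈2951.48 reaches it, so n = 17.

17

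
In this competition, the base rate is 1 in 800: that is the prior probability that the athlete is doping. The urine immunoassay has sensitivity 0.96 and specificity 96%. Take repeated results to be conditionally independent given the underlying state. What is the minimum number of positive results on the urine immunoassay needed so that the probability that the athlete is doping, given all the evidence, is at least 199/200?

4

Prior odds = 0.00125/0.99875 = 1/799.
False-positive rate = 1 − 0.96 = 0.04; likelihood ratio of a positive = 0.96/0.04 = 24.
Target posterior odds = 0.995/0.005 = 199.
Require 24ⁿ ≥ 199 ÷ (1/799) = 159001.
24³ = 13824 falls short of 159001 but 24⁴ = 331776 reaches it, so n = 4.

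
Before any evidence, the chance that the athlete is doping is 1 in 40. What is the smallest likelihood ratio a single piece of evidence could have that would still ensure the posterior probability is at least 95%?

Prior odds = 0.025/0.975 = 1/39.
Target odds = 0.95/0.05 = 19.
Required Bayes factor = 19 ÷ (1/39) = 741.

741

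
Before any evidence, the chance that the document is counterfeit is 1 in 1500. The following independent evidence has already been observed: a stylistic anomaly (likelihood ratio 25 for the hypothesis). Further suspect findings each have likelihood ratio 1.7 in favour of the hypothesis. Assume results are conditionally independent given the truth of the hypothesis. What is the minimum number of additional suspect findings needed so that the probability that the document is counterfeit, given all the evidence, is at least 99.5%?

Prior odds = (1/1500)/(1499/1500) = 1/1499.
Bayes factor of the evidence already in hand = 25.
Odds after that evidence = (1/1499) × 25 = 25/1499.
Target odds = 0.995/0.005 = 199.
Need 1.7ⁿ ≥ 199 ÷ (25/1499) = 11932.04.
1.7¹⁷ ≈8272.4 falls short of 11932.04 but 1.7¹⁸ ≈14063.1 reaches it, so n = 18.

18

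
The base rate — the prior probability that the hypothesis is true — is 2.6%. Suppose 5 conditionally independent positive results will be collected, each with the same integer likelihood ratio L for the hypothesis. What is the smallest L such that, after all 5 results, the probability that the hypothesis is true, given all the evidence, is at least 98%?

Prior odds = 0.026/0.974 = 13/487.
Target odds = 0.98/0.02 = 49.
Need L⁵ ≥ 49 ÷ (13/487) = 23863/13.
4⁵ = 1024 < 23863/13 ≤ 3125 = 5⁵, so L = 5.

5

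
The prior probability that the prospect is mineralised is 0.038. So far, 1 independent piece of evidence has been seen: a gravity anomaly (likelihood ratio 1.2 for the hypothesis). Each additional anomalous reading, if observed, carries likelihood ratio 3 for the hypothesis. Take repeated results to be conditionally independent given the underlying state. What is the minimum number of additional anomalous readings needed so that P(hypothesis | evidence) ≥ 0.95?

6

Prior odds = 0.038/0.962 = 19/481.
Bayes factor of the evidence already in hand = 1.2.
Odds after that evidence = (19/481) × 1.2 = 114/2405.
Target odds = 0.95/0.05 = 19.
Need 3ⁿ ≥ 19 ÷ (114/2405) = 2405/6.
3⁵ = 243 falls short of 2405/6 but 3⁶ = 729 reaches it, so n = 6.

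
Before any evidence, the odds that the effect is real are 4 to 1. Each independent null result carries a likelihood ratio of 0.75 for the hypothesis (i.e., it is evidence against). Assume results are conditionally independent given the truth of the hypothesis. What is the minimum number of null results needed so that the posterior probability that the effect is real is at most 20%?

10

Prior odds = 4.
Likelihood ratio per null result = 0.75.
Target odds: 0.2 ÷ 0.8 = 0.25.
Need 4 × 0.75ⁿ ≤ 0.25, i.e. 0.75ⁿ ≤ 0.0625.
0.75⁹ = 19683/262144 is still above 0.0625 but 0.75¹⁰ = 59049/1048576 is at or below it, so n = 10.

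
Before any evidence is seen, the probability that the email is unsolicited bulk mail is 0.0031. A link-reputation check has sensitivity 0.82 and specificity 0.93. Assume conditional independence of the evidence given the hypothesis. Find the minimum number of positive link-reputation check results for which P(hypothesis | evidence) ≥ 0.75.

Prior odds = 0.0031/0.9969 = 31/9969.
False-positive rate = 1 − 0.93 = 0.07; likelihood ratio of a positive = 0.82/0.07 = 82/7.
Target odds: 0.75 ÷ 0.25 = 3.
Require (82/7)ⁿ ≥ 3 ÷ (31/9969) = 29907/31.
(82/7)² = 6724/49 falls short of 29907/31 but (82/7)³ = 551368/343 reaches it, so n = 3.

3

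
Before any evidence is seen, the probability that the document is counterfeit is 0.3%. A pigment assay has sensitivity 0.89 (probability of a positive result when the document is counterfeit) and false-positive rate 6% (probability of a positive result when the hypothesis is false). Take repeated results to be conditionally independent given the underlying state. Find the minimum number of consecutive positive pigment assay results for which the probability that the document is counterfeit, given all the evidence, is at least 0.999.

Prior odds = 0.003/0.997 = 3/997.
Likelihood ratio of a positive result = 0.89/0.06 = 89/6.
Target posterior odds = 0.999/0.001 = 999.
Need (3/997) × (89/6)ⁿ ≥ 999, i.e. (89/6)ⁿ ≥ 332001.
(89/6)⁴ = 62742241/1296 falls short of 332001 but (89/6)⁵ ≈718115 reaches it, so n = 5.

5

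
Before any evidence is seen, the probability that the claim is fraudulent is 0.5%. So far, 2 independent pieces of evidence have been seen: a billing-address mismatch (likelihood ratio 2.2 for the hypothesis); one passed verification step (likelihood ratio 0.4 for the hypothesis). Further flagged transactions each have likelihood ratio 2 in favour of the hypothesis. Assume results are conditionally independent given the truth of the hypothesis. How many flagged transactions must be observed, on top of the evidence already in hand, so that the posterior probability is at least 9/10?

Prior odds = 0.005/0.995 = 1/199.
Combined Bayes factor of the evidence already in hand = 2.2 × 0.4 = 0.88.
Odds after that evidence = (1/199) × 0.88 = 22/4975.
Target odds = 0.9/0.1 = 9.
Need 2ⁿ ≥ 9 ÷ (22/4975) = 44775/22.
2¹⁰ = 1024 falls short of 44775/22 but 2¹¹ = 2048 reaches it, so n = 11.

11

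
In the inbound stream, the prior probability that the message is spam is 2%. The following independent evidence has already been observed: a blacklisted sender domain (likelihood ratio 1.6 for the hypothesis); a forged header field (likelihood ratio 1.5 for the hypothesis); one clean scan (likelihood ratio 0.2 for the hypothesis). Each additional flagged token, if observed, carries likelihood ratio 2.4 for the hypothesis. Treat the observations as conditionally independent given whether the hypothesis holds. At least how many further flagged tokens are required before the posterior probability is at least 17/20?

8

Prior odds = 0.02/0.98 = 1/49.
Combined Bayes factor of the evidence already in hand = 1.6 × 1.5 × 0.2 = 0.48.
Odds after that evidence = (1/49) × 0.48 = 12/1225.
Target odds = 0.85/0.15 = 17/3.
Need 2.4ⁿ ≥ 17/3 ÷ (12/1225) = 20825/36.
2.4⁷ = 35831808/78125 falls short of 20825/36 but 2.4⁸ = 429981696/390625 reaches it, so n = 8.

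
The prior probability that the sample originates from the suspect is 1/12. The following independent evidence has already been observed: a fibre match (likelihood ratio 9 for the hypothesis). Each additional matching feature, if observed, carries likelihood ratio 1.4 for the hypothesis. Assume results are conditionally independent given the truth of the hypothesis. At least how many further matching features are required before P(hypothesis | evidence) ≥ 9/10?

Prior odds = (1/12)/(11/12) = 1/11.
Bayes factor of the evidence already in hand = 9.
Odds after that evidence = (1/11) × 9 = 9/11.
Target odds = 0.9/0.1 = 9.
Need 1.4ⁿ ≥ 9 ÷ (9/11) = 11.
1.4⁷ = 823543/78125 falls short of 11 but 1.4⁸ = 5764801/390625 reaches it, so n = 8.

8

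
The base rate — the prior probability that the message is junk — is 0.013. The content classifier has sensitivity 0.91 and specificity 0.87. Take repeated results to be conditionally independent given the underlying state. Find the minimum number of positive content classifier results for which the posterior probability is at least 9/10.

Prior odds: 0.013 ÷ 0.987 = 13/987.
False-positive rate = 1 − 0.87 = 0.13; likelihood ratio of a positive = 0.91/0.13 = 7.
Target posterior odds = 0.9/0.1 = 9.
Need (13/987) × 7ⁿ ≥ 9, i.e. 7ⁿ ≥ 8883/13.
7³ = 343 falls short of 8883/13 but 7⁴ = 2401 reaches it, so n = 4.

4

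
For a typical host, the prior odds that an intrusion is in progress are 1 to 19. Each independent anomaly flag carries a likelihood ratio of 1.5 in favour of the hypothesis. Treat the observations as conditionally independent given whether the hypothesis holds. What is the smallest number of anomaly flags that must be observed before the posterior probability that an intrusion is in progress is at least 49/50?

17

Prior odds = 1/19.
Likelihood ratio per anomaly flag = 1.5.
Target posterior odds = 0.98/0.02 = 49.
Need (1/19) × 1.5ⁿ ≥ 49, i.e. 1.5ⁿ ≥ 931.
1.5¹⁶ = 43046721/65536 falls short of 931 but 1.5¹⁷ = 129140163/131072 reaches it, so n = 17.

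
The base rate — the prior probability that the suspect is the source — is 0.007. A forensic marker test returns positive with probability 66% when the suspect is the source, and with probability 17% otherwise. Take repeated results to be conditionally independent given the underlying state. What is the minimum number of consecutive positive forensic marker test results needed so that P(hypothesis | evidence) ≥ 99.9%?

Prior odds = 0.007/0.993 = 7/993.
Likelihood ratio of a positive result = 0.66/0.17 = 66/17.
Target odds: 0.999 ÷ 0.001 = 999.
Need (7/993) × (66/17)ⁿ ≥ 999, i.e. (66/17)ⁿ ≥ 992007/7.
(66/17)⁸ ≈51613.1 falls short of 992007/7 but (66/17)⁹ ≈200380 reaches it, so n = 9.

9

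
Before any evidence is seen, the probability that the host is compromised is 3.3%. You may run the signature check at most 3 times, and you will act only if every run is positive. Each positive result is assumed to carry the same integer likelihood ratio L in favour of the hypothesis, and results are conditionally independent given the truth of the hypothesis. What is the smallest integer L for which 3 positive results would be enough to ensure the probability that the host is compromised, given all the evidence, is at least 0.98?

Prior odds = 0.033/0.967 = 33/967.
Target odds = 0.98/0.02 = 49.
Need L³ ≥ 49 ÷ (33/967) = 47383/33.
11³ = 1331 < 47383/33 ≤ 1728 = 12³, so L = 12.

12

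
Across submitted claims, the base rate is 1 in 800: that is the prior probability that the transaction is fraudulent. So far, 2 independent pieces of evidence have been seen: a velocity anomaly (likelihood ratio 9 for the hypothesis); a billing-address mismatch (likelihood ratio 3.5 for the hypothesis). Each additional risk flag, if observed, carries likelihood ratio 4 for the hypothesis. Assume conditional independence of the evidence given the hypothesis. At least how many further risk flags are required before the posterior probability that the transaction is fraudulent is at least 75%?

Prior odds = 0.00125/0.99875 = 1/799.
Combined Bayes factor of the evidence already in hand = 9 × 3.5 = 31.5.
Odds after that evidence = (1/799) × 31.5 = 63/1598.
Target odds = 0.75/0.25 = 3.
Need 4ⁿ ≥ 3 ÷ (63/1598) = 1598/21.
4³ = 64 falls short of 1598/21 but 4⁴ = 256 reaches it, so n = 4.

4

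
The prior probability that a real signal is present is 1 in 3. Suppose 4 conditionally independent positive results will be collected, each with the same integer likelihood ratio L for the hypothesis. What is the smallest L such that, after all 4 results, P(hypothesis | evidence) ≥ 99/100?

Prior odds = (1/3)/(2/3) = 0.5.
Target odds = 0.99/0.01 = 99.
Need L⁴ ≥ 99 ÷ 0.5 = 198.
3⁴ = 81 < 198 ≤ 256 = 4⁴, so L = 4.

4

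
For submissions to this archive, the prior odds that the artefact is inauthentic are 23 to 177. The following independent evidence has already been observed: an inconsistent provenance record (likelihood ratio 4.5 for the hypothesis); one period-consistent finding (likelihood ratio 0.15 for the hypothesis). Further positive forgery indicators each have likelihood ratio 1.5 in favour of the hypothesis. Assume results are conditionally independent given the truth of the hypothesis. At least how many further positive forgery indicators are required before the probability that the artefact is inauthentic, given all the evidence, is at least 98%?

Prior odds = 23/177.
Combined Bayes factor of the evidence already in hand = 4.5 × 0.15 = 0.675.
Odds after that evidence = (23/177) × 0.675 = 207/2360.
Target odds = 0.98/0.02 = 49.
Need 1.5ⁿ ≥ 49 ÷ (207/2360) = 115640/207.
1.5¹⁵ = 14348907/32768 falls short of 115640/207 but 1.5¹⁶ = 43046721/65536 reaches it, so n = 16.

16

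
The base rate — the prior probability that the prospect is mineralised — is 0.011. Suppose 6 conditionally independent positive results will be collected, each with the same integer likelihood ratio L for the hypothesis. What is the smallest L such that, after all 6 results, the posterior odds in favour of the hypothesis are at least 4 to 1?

Prior odds = 0.011/0.989 = 11/989.
Target odds = 4.
Need L⁶ ≥ 4 ÷ (11/989) = 3956/11.
2⁶ = 64 < 3956/11 ≤ 729 = 3⁶, so L = 3.

3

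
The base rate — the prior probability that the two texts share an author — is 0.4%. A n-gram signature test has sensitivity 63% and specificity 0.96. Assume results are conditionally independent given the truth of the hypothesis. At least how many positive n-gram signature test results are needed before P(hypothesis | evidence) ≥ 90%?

3

Prior odds = 0.004/0.996 = 1/249.
False-positive rate = 1 − 0.96 = 0.04; likelihood ratio of a positive = 0.63/0.04 = 15.75.
Target posterior odds = 0.9/0.1 = 9.
Need (1/249) × 15.75ⁿ ≥ 9, i.e. 15.75ⁿ ≥ 2241.
15.75² = 248.0625 falls short of 2241 but 15.75³ = 3906.984375 reaches it, so n = 3.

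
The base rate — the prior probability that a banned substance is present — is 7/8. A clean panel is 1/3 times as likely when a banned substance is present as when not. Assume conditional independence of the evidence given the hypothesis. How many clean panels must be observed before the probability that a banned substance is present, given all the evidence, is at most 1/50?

Prior odds: 0.875 ÷ 0.125 = 7.
Likelihood ratio per clean panel = 1/3.
Target odds: 0.02 ÷ 0.98 = 1/49.
Need 7 × (1/3)ⁿ ≤ 1/49, i.e. (1/3)ⁿ ≤ 1/343.
(1/3)⁵ = 1/243 is still above 1/343 but (1/3)⁶ = 1/729 is at or below it, so n = 6.

6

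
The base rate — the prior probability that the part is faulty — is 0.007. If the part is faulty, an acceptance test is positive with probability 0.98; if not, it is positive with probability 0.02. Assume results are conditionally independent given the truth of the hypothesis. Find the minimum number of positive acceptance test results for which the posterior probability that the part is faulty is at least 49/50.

3

Prior odds = 0.007/0.993 = 7/993.
Likelihood ratio of a positive = 0.98/0.02 = 49.
Target posterior odds = 0.98/0.02 = 49.
Need (7/993) × 49ⁿ ≥ 49, i.e. 49ⁿ ≥ 6951.
49² = 2401 falls short of 6951 but 49³ = 117649 reaches it, so n = 3.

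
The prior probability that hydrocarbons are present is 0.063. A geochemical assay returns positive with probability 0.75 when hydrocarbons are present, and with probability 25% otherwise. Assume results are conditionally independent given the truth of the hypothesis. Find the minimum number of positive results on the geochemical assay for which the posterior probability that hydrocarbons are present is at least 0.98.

6

Prior odds = 0.063/0.937 = 63/937.
Likelihood ratio of a positive result = 0.75/0.25 = 3.
Target odds: 0.98 ÷ 0.02 = 49.
Need (63/937) × 3ⁿ ≥ 49, i.e. 3ⁿ ≥ 6559/9.
3⁵ = 243 falls short of 6559/9 but 3⁶ = 729 reaches it, so n = 6.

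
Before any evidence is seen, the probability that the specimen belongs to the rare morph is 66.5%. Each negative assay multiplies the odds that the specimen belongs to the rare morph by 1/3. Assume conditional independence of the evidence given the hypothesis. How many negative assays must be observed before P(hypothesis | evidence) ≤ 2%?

5

Prior odds: 0.665 ÷ 0.335 = 133/67.
Likelihood ratio per negative assay = 1/3.
Target posterior odds = 0.02/0.98 = 1/49.
Require (1/3)ⁿ ≤ 1/49 ÷ (133/67) = 67/6517.
(1/3)⁴ = 1/81 is still above 67/6517 but (1/3)⁵ = 1/243 is at or below it, so n = 5.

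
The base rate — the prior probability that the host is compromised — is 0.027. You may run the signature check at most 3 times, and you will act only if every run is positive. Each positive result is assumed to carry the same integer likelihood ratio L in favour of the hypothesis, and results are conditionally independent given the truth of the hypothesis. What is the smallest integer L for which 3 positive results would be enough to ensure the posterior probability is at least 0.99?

16

Prior odds = 0.027/0.973 = 27/973.
Target odds = 0.99/0.01 = 99.
Need L³ ≥ 99 ÷ (27/973) = 10703/3.
15³ = 3375 < 10703/3 ≤ 4096 = 16³, so L = 16.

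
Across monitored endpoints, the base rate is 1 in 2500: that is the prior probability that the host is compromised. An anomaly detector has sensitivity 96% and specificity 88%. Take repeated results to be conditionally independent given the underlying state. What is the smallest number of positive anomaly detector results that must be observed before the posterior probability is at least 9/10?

Prior odds: 0.0004 ÷ 0.9996 = 1/2499.
False-positive rate = 1 − 0.88 = 0.12; likelihood ratio of a positive = 0.96/0.12 = 8.
Target posterior odds = 0.9/0.1 = 9.
Need (1/2499) × 8ⁿ ≥ 9, i.e. 8ⁿ ≥ 22491.
8⁴ = 4096 falls short of 22491 but 8⁵ = 32768 reaches it, so n = 5.

5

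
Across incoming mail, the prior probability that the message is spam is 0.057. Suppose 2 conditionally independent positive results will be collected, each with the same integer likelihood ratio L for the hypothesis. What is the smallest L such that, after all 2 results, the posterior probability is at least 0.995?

Prior odds = 0.057/0.943 = 57/943.
Target odds = 0.995/0.005 = 199.
Need L² ≥ 199 ÷ (57/943) = 187657/57.
57² = 3249 < 187657/57 ≤ 3364 = 58², so L = 58.

58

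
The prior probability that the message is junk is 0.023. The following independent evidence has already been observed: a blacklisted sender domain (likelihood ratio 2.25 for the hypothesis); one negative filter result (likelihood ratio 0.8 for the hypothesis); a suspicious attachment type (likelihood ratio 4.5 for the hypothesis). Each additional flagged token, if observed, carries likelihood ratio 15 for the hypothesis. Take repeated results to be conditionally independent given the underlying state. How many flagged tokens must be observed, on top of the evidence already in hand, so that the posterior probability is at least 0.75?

Prior odds = 0.023/0.977 = 23/977.
Combined Bayes factor of the evidence already in hand = 2.25 × 0.8 × 4.5 = 8.1.
Odds after that evidence = (23/977) × 8.1 = 1863/9770.
Target odds = 0.75/0.25 = 3.
Need 15ⁿ ≥ 3 ÷ (1863/9770) = 9770/621.
15¹ = 15 falls short of 9770/621 but 15² = 225 reaches it, so n = 2.

2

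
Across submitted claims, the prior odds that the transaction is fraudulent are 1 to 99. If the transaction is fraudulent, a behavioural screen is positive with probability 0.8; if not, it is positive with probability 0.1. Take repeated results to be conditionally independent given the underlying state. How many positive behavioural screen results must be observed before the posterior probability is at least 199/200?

Prior odds = 1/99.
Likelihood ratio of a positive = 0.8/0.1 = 8.
Target odds: 0.995 ÷ 0.005 = 199.
Need (1/99) × 8ⁿ ≥ 199, i.e. 8ⁿ ≥ 19701.
8⁴ = 4096 falls short of 19701 but 8⁵ = 32768 reaches it, so n = 5.

5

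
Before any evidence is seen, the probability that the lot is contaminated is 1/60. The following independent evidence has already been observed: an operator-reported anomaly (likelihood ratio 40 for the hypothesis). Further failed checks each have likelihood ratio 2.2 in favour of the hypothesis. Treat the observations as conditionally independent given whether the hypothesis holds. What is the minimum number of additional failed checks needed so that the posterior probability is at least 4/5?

3

Prior odds = (1/60)/(59/60) = 1/59.
Bayes factor of the evidence already in hand = 40.
Odds after that evidence = (1/59) × 40 = 40/59.
Target odds = 0.8/0.2 = 4.
Need 2.2ⁿ ≥ 4 ÷ (40/59) = 5.9.
2.2² = 4.84 falls short of 5.9 but 2.2³ = 10.648 reaches it, so n = 3.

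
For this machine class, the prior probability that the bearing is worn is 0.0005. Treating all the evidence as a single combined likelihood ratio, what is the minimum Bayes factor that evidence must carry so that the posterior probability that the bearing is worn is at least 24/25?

Prior odds = 0.0005/0.9995 = 1/1999.
Target odds = 0.96/0.04 = 24.
Required Bayes factor = 24 ÷ (1/1999) = 47976.

47976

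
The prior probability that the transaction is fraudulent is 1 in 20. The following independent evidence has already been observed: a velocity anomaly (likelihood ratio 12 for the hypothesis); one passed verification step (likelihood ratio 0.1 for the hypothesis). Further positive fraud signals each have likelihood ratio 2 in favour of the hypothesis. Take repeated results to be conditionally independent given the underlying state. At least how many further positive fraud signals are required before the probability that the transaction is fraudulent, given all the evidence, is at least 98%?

Prior odds = 0.05/0.95 = 1/19.
Combined Bayes factor of the evidence already in hand = 12 × 0.1 = 1.2.
Odds after that evidence = (1/19) × 1.2 = 6/95.
Target odds = 0.98/0.02 = 49.
Need 2ⁿ ≥ 49 ÷ (6/95) = 4655/6.
2⁹ = 512 falls short of 4655/6 but 2¹⁰ = 1024 reaches it, so n = 10.

10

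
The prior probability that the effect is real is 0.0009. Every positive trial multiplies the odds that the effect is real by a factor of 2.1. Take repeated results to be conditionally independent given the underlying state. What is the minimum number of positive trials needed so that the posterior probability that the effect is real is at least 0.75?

11

Prior odds: 0.0009 ÷ 0.9991 = 9/9991.
Likelihood ratio per positive trial = 2.1.
Target odds: 0.75 ÷ 0.25 = 3.
Require 2.1ⁿ ≥ 3 ÷ (9/9991) = 9991/3.
2.1¹⁰ ≈1667.99 falls short of 9991/3 but 2.1¹¹ ≈3502.78 reaches it, so n = 11.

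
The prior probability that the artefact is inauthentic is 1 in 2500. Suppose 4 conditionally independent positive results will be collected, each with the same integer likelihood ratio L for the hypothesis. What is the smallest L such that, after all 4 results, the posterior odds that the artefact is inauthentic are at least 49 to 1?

19

Prior odds = 0.0004/0.9996 = 1/2499.
Target odds = 49.
Need L⁴ ≥ 49 ÷ (1/2499) = 122451.
18⁴ = 104976 < 122451 ≤ 130321 = 19⁴, so L = 19.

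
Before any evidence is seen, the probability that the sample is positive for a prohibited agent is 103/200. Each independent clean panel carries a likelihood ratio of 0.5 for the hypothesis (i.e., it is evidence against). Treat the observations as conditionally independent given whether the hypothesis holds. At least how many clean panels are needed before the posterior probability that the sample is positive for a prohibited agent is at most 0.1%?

Prior odds = 0.515/0.485 = 103/97.
Likelihood ratio per clean panel = 0.5.
Target posterior odds = 0.001/0.999 = 1/999.
Require 0.5ⁿ ≤ 1/999 ÷ (103/97) = 97/102897.
0.5¹⁰ = 1/1024 is still above 97/102897 but 0.5¹¹ = 1/2048 is at or below it, so n = 11.

11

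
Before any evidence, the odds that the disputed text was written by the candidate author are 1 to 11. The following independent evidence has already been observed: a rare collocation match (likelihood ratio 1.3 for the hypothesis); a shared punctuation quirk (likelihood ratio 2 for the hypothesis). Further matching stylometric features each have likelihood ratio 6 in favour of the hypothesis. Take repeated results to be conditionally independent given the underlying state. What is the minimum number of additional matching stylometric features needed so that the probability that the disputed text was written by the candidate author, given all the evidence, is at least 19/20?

Prior odds = 1/11.
Combined Bayes factor of the evidence already in hand = 1.3 × 2 = 2.6.
Odds after that evidence = (1/11) × 2.6 = 13/55.
Target odds = 0.95/0.05 = 19.
Need 6ⁿ ≥ 19 ÷ (13/55) = 1045/13.
6² = 36 falls short of 1045/13 but 6³ = 216 reaches it, so n = 3.

3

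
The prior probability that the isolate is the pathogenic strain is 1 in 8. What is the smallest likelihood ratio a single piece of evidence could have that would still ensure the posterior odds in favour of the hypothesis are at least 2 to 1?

Prior odds = 0.125/0.875 = 1/7.
Target odds = 2.
Required Bayes factor = 2 ÷ (1/7) = 14.

14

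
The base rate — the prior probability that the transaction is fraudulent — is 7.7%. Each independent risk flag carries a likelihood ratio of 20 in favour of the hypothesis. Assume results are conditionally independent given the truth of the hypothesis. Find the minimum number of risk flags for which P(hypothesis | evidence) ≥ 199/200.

3

Prior odds: 0.077 ÷ 0.923 = 77/923.
Likelihood ratio per risk flag = 20.
Target odds: 0.995 ÷ 0.005 = 199.
Need (77/923) × 20ⁿ ≥ 199, i.e. 20ⁿ ≥ 183677/77.
20² = 400 falls short of 183677/77 but 20³ = 8000 reaches it, so n = 3.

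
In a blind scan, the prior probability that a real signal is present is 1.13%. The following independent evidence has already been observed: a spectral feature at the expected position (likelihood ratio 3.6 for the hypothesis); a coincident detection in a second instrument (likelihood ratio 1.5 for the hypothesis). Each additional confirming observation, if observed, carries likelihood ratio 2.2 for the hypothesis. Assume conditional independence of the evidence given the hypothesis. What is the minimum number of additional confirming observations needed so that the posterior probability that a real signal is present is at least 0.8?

Prior odds = 0.0113/0.9887 = 113/9887.
Combined Bayes factor of the evidence already in hand = 3.6 × 1.5 = 5.4.
Odds after that evidence = (113/9887) × 5.4 = 3051/49435.
Target odds = 0.8/0.2 = 4.
Need 2.2ⁿ ≥ 4 ÷ (3051/49435) = 197740/3051.
2.2⁵ = 51.53632 falls short of 197740/3051 but 2.2⁶ = 1771561/15625 reaches it, so n = 6.

6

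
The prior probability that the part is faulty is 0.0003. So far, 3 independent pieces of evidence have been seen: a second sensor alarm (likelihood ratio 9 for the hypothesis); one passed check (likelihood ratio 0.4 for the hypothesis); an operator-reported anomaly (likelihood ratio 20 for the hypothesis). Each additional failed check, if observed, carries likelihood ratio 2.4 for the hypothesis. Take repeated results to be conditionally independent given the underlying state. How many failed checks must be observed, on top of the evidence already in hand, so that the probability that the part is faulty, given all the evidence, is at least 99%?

10

Prior odds = 0.0003/0.9997 = 3/9997.
Combined Bayes factor of the evidence already in hand = 9 × 0.4 × 20 = 72.
Odds after that evidence = (3/9997) × 72 = 216/9997.
Target odds = 0.99/0.01 = 99.
Need 2.4ⁿ ≥ 99 ÷ (216/9997) = 109967/24.
2.4⁹ ≈2641.81 falls short of 109967/24 but 2.4¹⁰ ≈6340.34 reaches it, so n = 10.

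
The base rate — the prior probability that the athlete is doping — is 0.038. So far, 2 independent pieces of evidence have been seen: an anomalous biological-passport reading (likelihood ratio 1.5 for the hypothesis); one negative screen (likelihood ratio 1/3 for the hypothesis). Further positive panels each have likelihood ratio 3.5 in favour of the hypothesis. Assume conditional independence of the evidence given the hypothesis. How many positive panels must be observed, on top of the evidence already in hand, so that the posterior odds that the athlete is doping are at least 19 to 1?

Prior odds = 0.038/0.962 = 19/481.
Combined Bayes factor of the evidence already in hand = 1.5 × (1/3) = 0.5.
Odds after that evidence = (19/481) × 0.5 = 19/962.
Target odds = 19.
Need 3.5ⁿ ≥ 19 ÷ (19/962) = 962.
3.5⁵ = 525.21875 falls short of 962 but 3.5⁶ = 1838.265625 reaches it, so n = 6.

6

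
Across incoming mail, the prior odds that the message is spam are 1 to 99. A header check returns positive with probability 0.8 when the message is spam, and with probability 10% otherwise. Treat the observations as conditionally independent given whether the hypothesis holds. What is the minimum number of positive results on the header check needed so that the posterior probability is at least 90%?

4

Prior odds = 1/99.
Likelihood ratio of a positive result = 0.8/0.1 = 8.
Target posterior odds = 0.9/0.1 = 9.
Need (1/99) × 8ⁿ ≥ 9, i.e. 8ⁿ ≥ 891.
8³ = 512 falls short of 891 but 8⁴ = 4096 reaches it, so n = 4.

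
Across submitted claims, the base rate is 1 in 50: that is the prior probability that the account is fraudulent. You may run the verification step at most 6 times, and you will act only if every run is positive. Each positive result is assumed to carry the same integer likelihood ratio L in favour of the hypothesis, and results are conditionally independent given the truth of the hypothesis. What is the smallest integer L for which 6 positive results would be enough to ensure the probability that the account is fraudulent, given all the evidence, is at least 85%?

3

Prior odds = 0.02/0.98 = 1/49.
Target odds = 0.85/0.15 = 17/3.
Need L⁶ ≥ 17/3 ÷ (1/49) = 833/3.
2⁶ = 64 < 833/3 ≤ 729 = 3⁶, so L = 3.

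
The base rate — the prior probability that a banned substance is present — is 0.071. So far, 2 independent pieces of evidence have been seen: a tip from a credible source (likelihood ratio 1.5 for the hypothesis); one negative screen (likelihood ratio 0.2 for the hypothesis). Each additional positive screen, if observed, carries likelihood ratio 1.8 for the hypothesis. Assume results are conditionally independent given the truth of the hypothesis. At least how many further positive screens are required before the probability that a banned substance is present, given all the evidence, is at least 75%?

Prior odds = 0.071/0.929 = 71/929.
Combined Bayes factor of the evidence already in hand = 1.5 × 0.2 = 0.3.
Odds after that evidence = (71/929) × 0.3 = 213/9290.
Target odds = 0.75/0.25 = 3.
Need 1.8ⁿ ≥ 3 ÷ (213/9290) = 9290/71.
1.8⁸ = 43046721/390625 falls short of 9290/71 but 1.8⁹ = 387420489/1953125 reaches it, so n = 9.

9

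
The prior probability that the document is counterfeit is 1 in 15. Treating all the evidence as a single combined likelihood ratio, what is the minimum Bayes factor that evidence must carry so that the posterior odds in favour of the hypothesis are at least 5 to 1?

Prior odds = (1/15)/(14/15) = 1/14.
Target odds = 5.
Required Bayes factor = 5 ÷ (1/14) = 70.

70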